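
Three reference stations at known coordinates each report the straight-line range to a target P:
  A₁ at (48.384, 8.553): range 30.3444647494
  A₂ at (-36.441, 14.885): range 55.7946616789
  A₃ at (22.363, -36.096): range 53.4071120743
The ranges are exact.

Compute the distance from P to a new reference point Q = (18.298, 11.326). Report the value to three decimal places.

5.983

eq1: (x − 48.384)² + (y − 8.553)² = 30.3444647494²
eq2: (x + 36.441)² + (y − 14.885)² = 55.7946616789²
eq3: (x − 22.363)² + (y + 36.096)² = 53.4071120743²
eq1−eq2, eq1−eq3 (x²,y² cancel):
  -169.650·x + 12.664·y = -3056.913290
  -52.042·x − 89.298·y = -2542.673359
det = -169.650·-89.298 − 12.664·-52.042 = 15808.465588
x = (-3056.913290·-89.298 − 12.664·-2542.673359) / 15808.465588 = 19.304635
y = (-169.650·-2542.673359 − -3056.913290·-52.042) / 15808.465588 = 17.223471
|P − Q| = √((19.304635 − 18.298)² + (17.223471 − 11.326)²) = 5.982765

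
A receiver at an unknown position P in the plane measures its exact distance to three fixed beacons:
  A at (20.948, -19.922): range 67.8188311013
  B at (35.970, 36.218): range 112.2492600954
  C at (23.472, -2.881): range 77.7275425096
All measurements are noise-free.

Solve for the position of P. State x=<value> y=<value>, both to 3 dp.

eq1: (x − 20.948)² + (y + 19.922)² = 67.8188311013²
eq2: (x − 35.970)² + (y − 36.218)² = 112.2492600954²
eq3: (x − 23.472)² + (y + 2.881)² = 77.7275425096²
eq3−eq2, eq3−eq1 (x²,y² cancel):
  24.996·x + 78.198·y = -4511.976048
  -5.048·x − 34.082·y = 1718.646856
det = 24.996·-34.082 − 78.198·-5.048 = -457.170168
x = (-4511.976048·-34.082 − 78.198·1718.646856) / -457.170168 = -42.396513
y = (24.996·1718.646856 − -4511.976048·-5.048) / -457.170168 = -44.147329

x=-42.397 y=-44.147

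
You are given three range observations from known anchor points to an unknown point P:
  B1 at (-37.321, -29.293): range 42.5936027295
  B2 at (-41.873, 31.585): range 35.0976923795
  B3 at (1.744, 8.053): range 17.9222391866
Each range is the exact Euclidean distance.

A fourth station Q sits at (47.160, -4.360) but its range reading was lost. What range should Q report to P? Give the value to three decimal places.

64.469

eq1: (x + 37.321)² + (y + 29.293)² = 42.5936027295²
eq2: (x + 41.873)² + (y − 31.585)² = 35.0976923795²
eq3: (x − 1.744)² + (y − 8.053)² = 17.9222391866²
eq3−eq2, eq3−eq1 (x²,y² cancel):
  -87.234·x + 47.064·y = 1772.426656
  -78.130·x − 74.692·y = 690.036209
det = -87.234·-74.692 − 47.064·-78.130 = 10192.792248
x = (1772.426656·-74.692 − 47.064·690.036209) / 10192.792248 = -16.174366
y = (-87.234·690.036209 − 1772.426656·-78.130) / 10192.792248 = 7.680435
|P − Q| = √((-16.174366 − 47.160)² + (7.680435 − -4.360)²) = 64.468706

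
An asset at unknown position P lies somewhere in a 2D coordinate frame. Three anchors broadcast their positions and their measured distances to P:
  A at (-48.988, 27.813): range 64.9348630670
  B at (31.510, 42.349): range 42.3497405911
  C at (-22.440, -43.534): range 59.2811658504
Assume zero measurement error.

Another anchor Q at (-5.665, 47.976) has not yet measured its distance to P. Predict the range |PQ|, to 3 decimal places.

eq1: (x + 48.988)² + (y − 27.813)² = 64.9348630670²
eq2: (x − 31.510)² + (y − 42.349)² = 42.3497405911²
eq3: (x + 22.440)² + (y + 43.534)² = 59.2811658504²
eq2−eq1, eq2−eq3 (x²,y² cancel):
  -160.996·x − 29.072·y = -2035.966701
  -107.900·x − 171.766·y = -2108.311241
det = -160.996·-171.766 − -29.072·-107.900 = 24516.770136
x = (-2035.966701·-171.766 − -29.072·-2108.311241) / 24516.770136 = 11.764071
y = (-160.996·-2108.311241 − -2035.966701·-107.900) / 24516.770136 = 4.884366
|P − Q| = √((11.764071 − -5.665)² + (4.884366 − 47.976)²) = 46.482916

46.483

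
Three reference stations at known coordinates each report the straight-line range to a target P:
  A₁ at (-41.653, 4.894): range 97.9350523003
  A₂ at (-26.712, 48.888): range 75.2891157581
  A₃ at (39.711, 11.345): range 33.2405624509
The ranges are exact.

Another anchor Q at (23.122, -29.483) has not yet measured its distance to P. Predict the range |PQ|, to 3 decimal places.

77.169

eq1: (x + 41.653)² + (y − 4.894)² = 97.9350523003²
eq2: (x + 26.712)² + (y − 48.888)² = 75.2891157581²
eq3: (x − 39.711)² + (y − 11.345)² = 33.2405624509²
eq2−eq1, eq2−eq3 (x²,y² cancel):
  -29.882·x − 87.988·y = -5267.467360
  132.846·x − 75.086·y = 3165.621018
det = -29.882·-75.086 − -87.988·132.846 = 13932.573700
x = (-5267.467360·-75.086 − -87.988·3165.621018) / 13932.573700 = 48.379412
y = (-29.882·3165.621018 − -5267.467360·132.846) / 13932.573700 = 43.435398
|P − Q| = √((48.379412 − 23.122)² + (43.435398 − -29.483)²) = 77.168838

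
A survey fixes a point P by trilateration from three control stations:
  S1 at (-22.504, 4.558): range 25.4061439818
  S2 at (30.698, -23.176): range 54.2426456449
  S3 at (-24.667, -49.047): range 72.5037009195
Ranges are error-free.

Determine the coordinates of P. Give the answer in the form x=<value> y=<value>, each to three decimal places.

x=-2.258 y=19.907

eq1: (x + 22.504)² + (y − 4.558)² = 25.4061439818²
eq2: (x − 30.698)² + (y + 23.176)² = 54.2426456449²
eq3: (x + 24.667)² + (y + 49.047)² = 72.5037009195²
eq1−eq3, eq1−eq2 (x²,y² cancel):
  -4.326·x − 107.210·y = -2124.450777
  106.404·x − 55.468·y = -1344.503655
det = -4.326·-55.468 − -107.210·106.404 = 11647.527408
x = (-2124.450777·-55.468 − -107.210·-1344.503655) / 11647.527408 = -2.258437
y = (-4.326·-1344.503655 − -2124.450777·106.404) / 11647.527408 = 19.906919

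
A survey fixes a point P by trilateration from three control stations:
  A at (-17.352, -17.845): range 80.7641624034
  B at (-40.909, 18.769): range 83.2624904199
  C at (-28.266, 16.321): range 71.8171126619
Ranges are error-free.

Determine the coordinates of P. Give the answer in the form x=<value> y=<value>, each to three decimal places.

eq1: (x + 17.352)² + (y + 17.845)² = 80.7641624034²
eq2: (x + 40.909)² + (y − 18.769)² = 83.2624904199²
eq3: (x + 28.266)² + (y − 16.321)² = 71.8171126619²
eq3−eq1, eq3−eq2 (x²,y² cancel):
  21.828·x − 68.332·y = -1810.958126
  -25.286·x + 4.896·y = -814.464795
det = 21.828·4.896 − -68.332·-25.286 = -1620.973064
x = (-1810.958126·4.896 − -68.332·-814.464795) / -1620.973064 = 39.803536
y = (21.828·-814.464795 − -1810.958126·-25.286) / -1620.973064 = 39.217200

x=39.804 y=39.217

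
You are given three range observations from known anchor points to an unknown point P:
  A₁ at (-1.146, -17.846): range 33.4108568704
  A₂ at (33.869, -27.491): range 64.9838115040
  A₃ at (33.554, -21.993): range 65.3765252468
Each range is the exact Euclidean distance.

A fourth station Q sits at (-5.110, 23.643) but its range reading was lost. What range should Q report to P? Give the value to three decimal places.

62.316

eq1: (x + 1.146)² + (y + 17.846)² = 33.4108568704²
eq2: (x − 33.869)² + (y + 27.491)² = 64.9838115040²
eq3: (x − 33.554)² + (y + 21.993)² = 65.3765252468²
eq1−eq3, eq1−eq2 (x²,y² cancel):
  69.400·x − 8.294·y = -1868.034764
  70.030·x − 19.290·y = -1523.539191
det = 69.400·-19.290 − -8.294·70.030 = -757.897180
x = (-1868.034764·-19.290 − -8.294·-1523.539191) / -757.897180 = -30.872468
y = (69.400·-1523.539191 − -1868.034764·70.030) / -757.897180 = -33.097965
|P − Q| = √((-30.872468 − -5.110)² + (-33.097965 − 23.643)²) = 62.315664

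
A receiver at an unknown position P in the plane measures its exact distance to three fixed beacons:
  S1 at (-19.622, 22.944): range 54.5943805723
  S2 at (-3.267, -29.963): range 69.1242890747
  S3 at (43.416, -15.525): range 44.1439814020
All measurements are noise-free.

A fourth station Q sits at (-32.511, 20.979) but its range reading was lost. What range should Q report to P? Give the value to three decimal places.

67.611

eq1: (x + 19.622)² + (y − 22.944)² = 54.5943805723²
eq2: (x + 3.267)² + (y + 29.963)² = 69.1242890747²
eq3: (x − 43.416)² + (y + 15.525)² = 44.1439814020²
eq1−eq3, eq1−eq2 (x²,y² cancel):
  126.076·x − 76.938·y = 2246.379957
  32.710·x − 105.814·y = -1800.616312
det = 126.076·-105.814 − -76.938·32.710 = -10823.963884
x = (2246.379957·-105.814 − -76.938·-1800.616312) / -10823.963884 = 34.759379
y = (126.076·-1800.616312 − 2246.379957·32.710) / -10823.963884 = 27.761880
|P − Q| = √((34.759379 − -32.511)² + (27.761880 − 20.979)²) = 67.611474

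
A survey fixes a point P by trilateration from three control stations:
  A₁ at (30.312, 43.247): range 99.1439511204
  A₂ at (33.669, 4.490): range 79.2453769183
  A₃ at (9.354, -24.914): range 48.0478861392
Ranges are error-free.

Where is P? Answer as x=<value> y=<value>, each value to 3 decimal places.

eq1: (x − 30.312)² + (y − 43.247)² = 99.1439511204²
eq2: (x − 33.669)² + (y − 4.490)² = 79.2453769183²
eq3: (x − 9.354)² + (y + 24.914)² = 48.0478861392²
eq1−eq2, eq1−eq3 (x²,y² cancel):
  6.714·x − 77.514·y = 1914.334589
  -41.916·x − 136.322·y = 5440.008040
det = 6.714·-136.322 − -77.514·-41.916 = -4164.342732
x = (1914.334589·-136.322 − -77.514·5440.008040) / -4164.342732 = -38.592132
y = (6.714·5440.008040 − 1914.334589·-41.916) / -4164.342732 = -28.039350

x=-38.592 y=-28.039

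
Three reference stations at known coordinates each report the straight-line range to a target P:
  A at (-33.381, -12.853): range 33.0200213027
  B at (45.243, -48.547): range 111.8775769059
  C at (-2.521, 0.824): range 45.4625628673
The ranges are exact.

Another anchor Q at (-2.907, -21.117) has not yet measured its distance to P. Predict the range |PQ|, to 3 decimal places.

57.270

eq1: (x + 33.381)² + (y + 12.853)² = 33.0200213027²
eq2: (x − 45.243)² + (y + 48.547)² = 111.8775769059²
eq3: (x + 2.521)² + (y − 0.824)² = 45.4625628673²
eq3−eq1, eq3−eq2 (x²,y² cancel):
  -61.720·x − 27.354·y = 2248.979169
  95.528·x − 98.742·y = -6053.041751
det = -61.720·-98.742 − -27.354·95.528 = 8707.429152
x = (2248.979169·-98.742 − -27.354·-6053.041751) / 8707.429152 = -44.518721
y = (-61.720·-6053.041751 − 2248.979169·95.528) / 8707.429152 = 18.231932
|P − Q| = √((-44.518721 − -2.907)² + (18.231932 − -21.117)²) = 57.270182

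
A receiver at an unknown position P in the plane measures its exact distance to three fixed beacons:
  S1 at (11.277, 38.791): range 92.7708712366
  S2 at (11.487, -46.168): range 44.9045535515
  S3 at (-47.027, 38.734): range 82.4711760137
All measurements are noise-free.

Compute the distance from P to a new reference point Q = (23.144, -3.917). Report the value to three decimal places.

eq1: (x − 11.277)² + (y − 38.791)² = 92.7708712366²
eq2: (x − 11.487)² + (y + 46.168)² = 44.9045535515²
eq3: (x + 47.027)² + (y − 38.734)² = 82.4711760137²
eq2−eq1, eq2−eq3 (x²,y² cancel):
  -0.420·x + 169.918·y = -7221.538603
  -117.028·x + 169.804·y = -3336.649851
det = -0.420·169.804 − 169.918·-117.028 = 19813.846024
x = (-7221.538603·169.804 − 169.918·-3336.649851) / 19813.846024 = -33.274170
y = (-0.420·-3336.649851 − -7221.538603·-117.028) / 19813.846024 = -42.582385
|P − Q| = √((-33.274170 − 23.144)² + (-42.582385 − -3.917)²) = 68.396066

68.396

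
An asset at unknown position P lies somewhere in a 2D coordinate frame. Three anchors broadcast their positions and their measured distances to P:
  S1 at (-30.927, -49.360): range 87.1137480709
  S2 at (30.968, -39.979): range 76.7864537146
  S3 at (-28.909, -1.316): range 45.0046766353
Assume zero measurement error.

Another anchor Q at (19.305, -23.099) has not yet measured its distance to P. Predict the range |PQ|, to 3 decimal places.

56.943

eq1: (x + 30.927)² + (y + 49.360)² = 87.1137480709²
eq2: (x − 30.968)² + (y + 39.979)² = 76.7864537146²
eq3: (x + 28.909)² + (y + 1.316)² = 45.0046766353²
eq3−eq2, eq3−eq1 (x²,y² cancel):
  119.754·x − 77.326·y = -2150.863227
  -4.036·x − 96.088·y = -3007.957392
det = 119.754·-96.088 − -77.326·-4.036 = -11819.010088
x = (-2150.863227·-96.088 − -77.326·-3007.957392) / -11819.010088 = 2.193176
y = (119.754·-3007.957392 − -2150.863227·-4.036) / -11819.010088 = 31.212074
|P − Q| = √((2.193176 − 19.305)² + (31.212074 − -23.099)²) = 56.943018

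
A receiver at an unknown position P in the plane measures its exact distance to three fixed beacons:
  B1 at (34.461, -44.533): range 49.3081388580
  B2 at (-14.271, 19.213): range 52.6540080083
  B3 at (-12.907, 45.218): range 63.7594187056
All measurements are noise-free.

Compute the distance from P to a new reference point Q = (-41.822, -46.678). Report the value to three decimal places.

eq1: (x − 34.461)² + (y + 44.533)² = 49.3081388580²
eq2: (x + 14.271)² + (y − 19.213)² = 52.6540080083²
eq3: (x + 12.907)² + (y − 45.218)² = 63.7594187056²
eq3−eq1, eq3−eq2 (x²,y² cancel):
  94.736·x − 179.502·y = 2593.461353
  -2.728·x − 52.010·y = -345.638449
det = 94.736·-52.010 − -179.502·-2.728 = -5416.900816
x = (2593.461353·-52.010 − -179.502·-345.638449) / -5416.900816 = 36.354499
y = (94.736·-345.638449 − 2593.461353·-2.728) / -5416.900816 = 4.738769
|P − Q| = √((36.354499 − -41.822)² + (4.738769 − -46.678)²) = 93.569489

93.569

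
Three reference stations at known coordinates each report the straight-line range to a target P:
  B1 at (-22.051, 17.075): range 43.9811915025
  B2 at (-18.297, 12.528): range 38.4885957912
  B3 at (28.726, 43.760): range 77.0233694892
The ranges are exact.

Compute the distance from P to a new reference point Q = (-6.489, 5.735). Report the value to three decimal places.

30.087

eq1: (x + 22.051)² + (y − 17.075)² = 43.9811915025²
eq2: (x + 18.297)² + (y − 12.528)² = 38.4885957912²
eq3: (x − 28.726)² + (y − 43.760)² = 77.0233694892²
eq3−eq2, eq3−eq1 (x²,y² cancel):
  -94.046·x − 62.464·y = 2202.837758
  -101.554·x − 53.370·y = 2035.935791
det = -94.046·-53.370 − -62.464·-101.554 = -1324.234036
x = (2202.837758·-53.370 − -62.464·2035.935791) / -1324.234036 = -7.254943
y = (-94.046·2035.935791 − 2202.837758·-101.554) / -1324.234036 = -24.342652
|P − Q| = √((-7.254943 − -6.489)² + (-24.342652 − 5.735)²) = 30.087403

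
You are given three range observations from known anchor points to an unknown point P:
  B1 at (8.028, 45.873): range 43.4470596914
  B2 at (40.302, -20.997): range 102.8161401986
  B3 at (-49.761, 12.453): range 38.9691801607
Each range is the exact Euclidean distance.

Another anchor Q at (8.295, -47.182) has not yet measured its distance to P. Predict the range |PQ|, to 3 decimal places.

105.296

eq1: (x − 8.028)² + (y − 45.873)² = 43.4470596914²
eq2: (x − 40.302)² + (y + 20.997)² = 102.8161401986²
eq3: (x + 49.761)² + (y − 12.453)² = 38.9691801607²
eq1−eq2, eq1−eq3 (x²,y² cancel):
  64.548·x − 133.740·y = -8787.167390
  -115.578·x − 66.840·y = 831.503410
det = 64.548·-66.840 − -133.740·-115.578 = -19771.790040
x = (-8787.167390·-66.840 − -133.740·831.503410) / -19771.790040 = -35.330111
y = (64.548·831.503410 − -8787.167390·-115.578) / -19771.790040 = 48.651708
|P − Q| = √((-35.330111 − 8.295)² + (48.651708 − -47.182)²) = 105.296011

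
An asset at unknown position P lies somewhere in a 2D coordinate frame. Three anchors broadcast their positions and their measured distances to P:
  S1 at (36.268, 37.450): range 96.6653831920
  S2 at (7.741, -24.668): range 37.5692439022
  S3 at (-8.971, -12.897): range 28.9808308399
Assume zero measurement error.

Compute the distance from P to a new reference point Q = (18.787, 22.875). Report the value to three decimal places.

74.197

eq1: (x − 36.268)² + (y − 37.450)² = 96.6653831920²
eq2: (x − 7.741)² + (y + 24.668)² = 37.5692439022²
eq3: (x + 8.971)² + (y + 12.897)² = 28.9808308399²
eq2−eq1, eq2−eq3 (x²,y² cancel):
  57.054·x + 124.236·y = -5883.311201
  -33.424·x + 23.542·y = 149.937676
det = 57.054·23.542 − 124.236·-33.424 = 5495.629332
x = (-5883.311201·23.542 − 124.236·149.937676) / 5495.629332 = -28.592279
y = (57.054·149.937676 − -5883.311201·-33.424) / 5495.629332 = -34.225243
|P − Q| = √((-28.592279 − 18.787)² + (-34.225243 − 22.875)²) = 74.197263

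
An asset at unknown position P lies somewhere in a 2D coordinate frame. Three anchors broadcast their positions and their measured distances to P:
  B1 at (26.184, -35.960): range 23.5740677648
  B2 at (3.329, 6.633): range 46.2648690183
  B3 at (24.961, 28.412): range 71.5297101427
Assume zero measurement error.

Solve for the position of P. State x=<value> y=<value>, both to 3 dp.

x=2.897 y=-39.630

eq1: (x − 26.184)² + (y + 35.960)² = 23.5740677648²
eq2: (x − 3.329)² + (y − 6.633)² = 46.2648690183²
eq3: (x − 24.961)² + (y − 28.412)² = 71.5297101427²
eq3−eq1, eq3−eq2 (x²,y² cancel):
  2.446·x − 128.744·y = 5109.192953
  -43.264·x − 43.558·y = 1600.846993
det = 2.446·-43.558 − -128.744·-43.264 = -5676.523284
x = (5109.192953·-43.558 − -128.744·1600.846993) / -5676.523284 = 2.897334
y = (2.446·1600.846993 − 5109.192953·-43.264) / -5676.523284 = -39.629855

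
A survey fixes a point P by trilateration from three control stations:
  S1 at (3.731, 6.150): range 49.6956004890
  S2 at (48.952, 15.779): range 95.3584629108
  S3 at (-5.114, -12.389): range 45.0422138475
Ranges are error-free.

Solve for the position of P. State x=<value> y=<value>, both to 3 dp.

x=-45.963 y=6.590

eq1: (x − 3.731)² + (y − 6.150)² = 49.6956004890²
eq2: (x − 48.952)² + (y − 15.779)² = 95.3584629108²
eq3: (x + 5.114)² + (y + 12.389)² = 45.0422138475²
eq1−eq2, eq1−eq3 (x²,y² cancel):
  90.442·x + 19.258·y = -4030.051457
  -17.690·x − 37.078·y = 568.749136
det = 90.442·-37.078 − 19.258·-17.690 = -3012.734456
x = (-4030.051457·-37.078 − 19.258·568.749136) / -3012.734456 = -45.962656
y = (90.442·568.749136 − -4030.051457·-17.690) / -3012.734456 = 6.589629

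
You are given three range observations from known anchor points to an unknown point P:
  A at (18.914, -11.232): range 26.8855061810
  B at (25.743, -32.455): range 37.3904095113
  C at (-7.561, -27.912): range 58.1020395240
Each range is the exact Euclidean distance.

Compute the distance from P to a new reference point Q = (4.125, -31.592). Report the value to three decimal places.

50.547

eq1: (x − 18.914)² + (y + 11.232)² = 26.8855061810²
eq2: (x − 25.743)² + (y + 32.455)² = 37.3904095113²
eq3: (x + 7.561)² + (y + 27.912)² = 58.1020395240²
eq1−eq3, eq1−eq2 (x²,y² cancel):
  -52.950·x − 33.360·y = -2300.665309
  13.658·x − 42.446·y = 556.919573
det = -52.950·-42.446 − -33.360·13.658 = 2703.146580
x = (-2300.665309·-42.446 − -33.360·556.919573) / 2703.146580 = 42.999102
y = (-52.950·556.919573 − -2300.665309·13.658) / 2703.146580 = 0.715313
|P − Q| = √((42.999102 − 4.125)² + (0.715313 − -31.592)²) = 50.546595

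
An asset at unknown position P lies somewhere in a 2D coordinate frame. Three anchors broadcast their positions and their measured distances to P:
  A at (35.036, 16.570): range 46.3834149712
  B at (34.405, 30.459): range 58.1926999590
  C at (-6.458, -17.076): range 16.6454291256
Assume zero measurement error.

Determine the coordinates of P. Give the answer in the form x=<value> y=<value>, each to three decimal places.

x=9.413 y=-22.094

eq1: (x − 35.036)² + (y − 16.570)² = 46.3834149712²
eq2: (x − 34.405)² + (y − 30.459)² = 58.1926999590²
eq3: (x + 6.458)² + (y + 17.076)² = 16.6454291256²
eq1−eq2, eq1−eq3 (x²,y² cancel):
  -1.262·x + 27.778·y = -625.600634
  -82.988·x − 67.292·y = 705.560218
det = -1.262·-67.292 − 27.778·-82.988 = 2390.163168
x = (-625.600634·-67.292 − 27.778·705.560218) / 2390.163168 = 9.413109
y = (-1.262·705.560218 − -625.600634·-82.988) / 2390.163168 = -22.093790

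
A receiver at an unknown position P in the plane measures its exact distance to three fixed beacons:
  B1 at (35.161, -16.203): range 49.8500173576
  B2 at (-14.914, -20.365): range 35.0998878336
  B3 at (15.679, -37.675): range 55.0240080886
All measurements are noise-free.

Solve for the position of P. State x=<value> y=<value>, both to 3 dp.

x=-5.014 y=13.310

eq1: (x − 35.161)² + (y + 16.203)² = 49.8500173576²
eq2: (x + 14.914)² + (y + 20.365)² = 35.0998878336²
eq3: (x − 15.679)² + (y + 37.675)² = 55.0240080886²
eq3−eq1, eq3−eq2 (x²,y² cancel):
  38.964·x + 42.944·y = 376.213700
  -61.186·x + 34.620·y = 767.563295
det = 38.964·34.620 − 42.944·-61.186 = 3976.505264
x = (376.213700·34.620 − 42.944·767.563295) / 3976.505264 = -5.013880
y = (38.964·767.563295 − 376.213700·-61.186) / 3976.505264 = 13.309764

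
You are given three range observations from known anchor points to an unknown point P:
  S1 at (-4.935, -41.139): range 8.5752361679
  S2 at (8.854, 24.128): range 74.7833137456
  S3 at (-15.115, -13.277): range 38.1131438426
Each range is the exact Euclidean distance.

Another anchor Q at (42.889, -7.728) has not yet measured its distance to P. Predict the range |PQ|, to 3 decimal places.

62.576

eq1: (x + 4.935)² + (y + 41.139)² = 8.5752361679²
eq2: (x − 8.854)² + (y − 24.128)² = 74.7833137456²
eq3: (x + 15.115)² + (y + 13.277)² = 38.1131438426²
eq3−eq2, eq3−eq1 (x²,y² cancel):
  47.938·x + 74.810·y = -3884.120535
  20.360·x − 55.724·y = 2691.106650
det = 47.938·-55.724 − 74.810·20.360 = -4194.428712
x = (-3884.120535·-55.724 − 74.810·2691.106650) / -4194.428712 = -3.604077
y = (47.938·2691.106650 − -3884.120535·20.360) / -4194.428712 = -49.610323
|P − Q| = √((-3.604077 − 42.889)² + (-49.610323 − -7.728)²) = 62.575836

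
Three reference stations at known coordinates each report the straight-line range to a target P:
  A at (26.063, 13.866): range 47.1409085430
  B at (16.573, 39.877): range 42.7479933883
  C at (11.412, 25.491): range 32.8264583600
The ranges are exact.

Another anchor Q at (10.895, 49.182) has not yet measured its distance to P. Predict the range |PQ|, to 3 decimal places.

eq1: (x − 26.063)² + (y − 13.866)² = 47.1409085430²
eq2: (x − 16.573)² + (y − 39.877)² = 42.7479933883²
eq3: (x − 11.412)² + (y − 25.491)² = 32.8264583600²
eq1−eq3, eq1−eq2 (x²,y² cancel):
  -29.302·x + 23.250·y = 1053.167790
  -18.980·x + 52.022·y = 1388.167853
det = -29.302·52.022 − 23.250·-18.980 = -1083.063644
x = (1053.167790·52.022 − 23.250·1388.167853) / -1083.063644 = -20.786398
y = (-29.302·1388.167853 − 1053.167790·-18.980) / -1083.063644 = 19.100419
|P − Q| = √((-20.786398 − 10.895)² + (19.100419 − 49.182)²) = 43.687670

43.688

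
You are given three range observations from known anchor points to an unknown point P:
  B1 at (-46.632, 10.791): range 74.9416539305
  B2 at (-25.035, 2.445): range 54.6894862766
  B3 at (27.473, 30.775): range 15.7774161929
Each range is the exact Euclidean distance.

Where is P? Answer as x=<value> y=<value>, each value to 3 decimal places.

eq1: (x + 46.632)² + (y − 10.791)² = 74.9416539305²
eq2: (x + 25.035)² + (y − 2.445)² = 54.6894862766²
eq3: (x − 27.473)² + (y − 30.775)² = 15.7774161929²
eq1−eq2, eq1−eq3 (x²,y² cancel):
  43.194·x − 16.692·y = 967.051730
  148.210·x + 39.968·y = 4778.201881
det = 43.194·39.968 − -16.692·148.210 = 4200.299112
x = (967.051730·39.968 − -16.692·4778.201881) / 4200.299112 = 28.190580
y = (43.194·4778.201881 − 967.051730·148.210) / 4200.299112 = 15.013911

x=28.191 y=15.014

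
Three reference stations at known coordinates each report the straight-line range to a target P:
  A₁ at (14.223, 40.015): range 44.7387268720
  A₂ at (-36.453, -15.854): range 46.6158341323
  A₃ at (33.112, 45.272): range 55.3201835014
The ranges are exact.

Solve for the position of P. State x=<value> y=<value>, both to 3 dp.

eq1: (x − 14.223)² + (y − 40.015)² = 44.7387268720²
eq2: (x + 36.453)² + (y + 15.854)² = 46.6158341323²
eq3: (x − 33.112)² + (y − 45.272)² = 55.3201835014²
eq3−eq2, eq3−eq1 (x²,y² cancel):
  -139.130·x − 122.252·y = -678.501292
  -37.778·x − 10.514·y = -283.695553
det = -139.130·-10.514 − -122.252·-37.778 = -3155.623236
x = (-678.501292·-10.514 − -122.252·-283.695553) / -3155.623236 = 8.729999
y = (-139.130·-283.695553 − -678.501292·-37.778) / -3155.623236 = -4.385232

x=8.730 y=-4.385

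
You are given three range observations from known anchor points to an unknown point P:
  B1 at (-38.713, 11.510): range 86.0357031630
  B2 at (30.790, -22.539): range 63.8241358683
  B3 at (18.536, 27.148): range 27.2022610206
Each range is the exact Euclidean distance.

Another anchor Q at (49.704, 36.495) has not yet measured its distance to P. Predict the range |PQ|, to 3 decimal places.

eq1: (x + 38.713)² + (y − 11.510)² = 86.0357031630²
eq2: (x − 30.790)² + (y + 22.539)² = 63.8241358683²
eq3: (x − 18.536)² + (y − 27.148)² = 27.2022610206²
eq1−eq2, eq1−eq3 (x²,y² cancel):
  139.006·x − 68.098·y = 3153.476051
  114.498·x + 31.276·y = 6111.599945
det = 139.006·31.276 − -68.098·114.498 = 12144.636460
x = (3153.476051·31.276 − -68.098·6111.599945) / 12144.636460 = 42.390388
y = (139.006·6111.599945 − 3153.476051·114.498) / 12144.636460 = 40.222065
|P − Q| = √((42.390388 − 49.704)² + (40.222065 − 36.495)²) = 8.208528

8.209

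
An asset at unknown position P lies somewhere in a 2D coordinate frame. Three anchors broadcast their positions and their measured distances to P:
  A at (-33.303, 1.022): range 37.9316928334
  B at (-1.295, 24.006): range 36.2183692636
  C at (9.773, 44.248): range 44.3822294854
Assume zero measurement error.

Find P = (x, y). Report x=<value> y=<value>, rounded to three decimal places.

x=-34.291 y=38.941

eq1: (x + 33.303)² + (y − 1.022)² = 37.9316928334²
eq2: (x + 1.295)² + (y − 24.006)² = 36.2183692636²
eq3: (x − 9.773)² + (y − 44.248)² = 44.3822294854²
eq3−eq2, eq3−eq1 (x²,y² cancel):
  -22.136·x − 40.484·y = -817.419950
  -86.152·x − 86.452·y = -412.293767
det = -22.136·-86.452 − -40.484·-86.152 = -1574.076096
x = (-817.419950·-86.452 − -40.484·-412.293767) / -1574.076096 = -34.290775
y = (-22.136·-412.293767 − -817.419950·-86.152) / -1574.076096 = 38.940829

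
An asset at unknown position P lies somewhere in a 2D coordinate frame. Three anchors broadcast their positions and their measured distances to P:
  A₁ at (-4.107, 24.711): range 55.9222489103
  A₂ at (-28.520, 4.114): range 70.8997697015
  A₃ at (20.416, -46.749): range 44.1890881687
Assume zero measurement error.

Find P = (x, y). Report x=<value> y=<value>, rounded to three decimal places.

x=41.365 y=-7.841

eq1: (x + 4.107)² + (y − 24.711)² = 55.9222489103²
eq2: (x + 28.520)² + (y − 4.114)² = 70.8997697015²
eq3: (x − 20.416)² + (y + 46.749)² = 44.1890881687²
eq3−eq2, eq3−eq1 (x²,y² cancel):
  -97.872·x + 101.726·y = -4846.068492
  -49.046·x + 142.920·y = -3149.403497
det = -97.872·142.920 − 101.726·-49.046 = -8998.612844
x = (-4846.068492·142.920 − 101.726·-3149.403497) / -8998.612844 = 41.364585
y = (-97.872·-3149.403497 − -4846.068492·-49.046) / -8998.612844 = -7.841002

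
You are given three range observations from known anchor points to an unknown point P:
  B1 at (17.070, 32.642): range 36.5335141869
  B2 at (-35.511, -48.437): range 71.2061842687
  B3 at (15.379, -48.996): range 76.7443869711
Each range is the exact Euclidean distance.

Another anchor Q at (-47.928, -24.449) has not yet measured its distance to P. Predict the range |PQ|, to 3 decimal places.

eq1: (x − 17.070)² + (y − 32.642)² = 36.5335141869²
eq2: (x + 35.511)² + (y + 48.437)² = 71.2061842687²
eq3: (x − 15.379)² + (y + 48.996)² = 76.7443869711²
eq3−eq2, eq3−eq1 (x²,y² cancel):
  -101.780·x + 1.118·y = 1789.432686
  3.382·x + 163.276·y = 3274.766680
det = -101.780·163.276 − 1.118·3.382 = -16622.012356
x = (1789.432686·163.276 − 1.118·3274.766680) / -16622.012356 = -17.357118
y = (-101.780·3274.766680 − 1789.432686·3.382) / -16622.012356 = 20.416157
|P − Q| = √((-17.357118 − -47.928)² + (20.416157 − -24.449)²) = 54.290526

54.291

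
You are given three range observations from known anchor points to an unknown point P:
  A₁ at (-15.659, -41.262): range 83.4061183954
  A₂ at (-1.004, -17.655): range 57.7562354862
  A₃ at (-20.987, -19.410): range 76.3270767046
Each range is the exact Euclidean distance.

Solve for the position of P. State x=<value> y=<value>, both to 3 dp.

eq1: (x + 15.659)² + (y + 41.262)² = 83.4061183954²
eq2: (x + 1.004)² + (y + 17.655)² = 57.7562354862²
eq3: (x + 20.987)² + (y + 19.410)² = 76.3270767046²
eq3−eq2, eq3−eq1 (x²,y² cancel):
  39.966·x + 3.510·y = 1985.544673
  10.656·x − 43.704·y = -0.203292
det = 39.966·-43.704 − 3.510·10.656 = -1784.076624
x = (1985.544673·-43.704 − 3.510·-0.203292) / -1784.076624 = 48.638904
y = (39.966·-0.203292 − 1985.544673·10.656) / -1784.076624 = 11.863890

x=48.639 y=11.864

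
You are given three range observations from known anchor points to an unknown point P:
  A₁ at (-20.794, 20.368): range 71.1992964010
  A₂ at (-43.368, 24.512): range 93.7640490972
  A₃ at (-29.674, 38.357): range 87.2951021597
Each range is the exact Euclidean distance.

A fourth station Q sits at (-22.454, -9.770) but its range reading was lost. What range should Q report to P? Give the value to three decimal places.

67.500

eq1: (x + 20.794)² + (y − 20.368)² = 71.1992964010²
eq2: (x + 43.368)² + (y − 24.512)² = 93.7640490972²
eq3: (x + 29.674)² + (y − 38.357)² = 87.2951021597²
eq1−eq3, eq1−eq2 (x²,y² cancel):
  -17.760·x + 35.978·y = -1046.535188
  -45.148·x + 8.288·y = -2087.981387
det = -17.760·8.288 − 35.978·-45.148 = 1477.139864
x = (-1046.535188·8.288 − 35.978·-2087.981387) / 1477.139864 = 44.984035
y = (-17.760·-2087.981387 − -1046.535188·-45.148) / 1477.139864 = -6.882504
|P − Q| = √((44.984035 − -22.454)² + (-6.882504 − -9.770)²) = 67.499823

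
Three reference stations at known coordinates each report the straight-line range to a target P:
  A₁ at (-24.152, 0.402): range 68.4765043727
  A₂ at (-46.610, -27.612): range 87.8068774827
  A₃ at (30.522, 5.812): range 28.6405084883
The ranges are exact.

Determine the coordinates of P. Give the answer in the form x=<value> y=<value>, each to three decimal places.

eq1: (x + 24.152)² + (y − 0.402)² = 68.4765043727²
eq2: (x + 46.610)² + (y + 27.612)² = 87.8068774827²
eq3: (x − 30.522)² + (y − 5.812)² = 28.6405084883²
eq1−eq2, eq1−eq3 (x²,y² cancel):
  -44.916·x − 56.028·y = -669.582146
  109.348·x + 10.820·y = 4250.644045
det = -44.916·10.820 − -56.028·109.348 = 5640.558624
x = (-669.582146·10.820 − -56.028·4250.644045) / 5640.558624 = 40.937471
y = (-44.916·4250.644045 − -669.582146·109.348) / 5640.558624 = -20.867518

x=40.937 y=-20.868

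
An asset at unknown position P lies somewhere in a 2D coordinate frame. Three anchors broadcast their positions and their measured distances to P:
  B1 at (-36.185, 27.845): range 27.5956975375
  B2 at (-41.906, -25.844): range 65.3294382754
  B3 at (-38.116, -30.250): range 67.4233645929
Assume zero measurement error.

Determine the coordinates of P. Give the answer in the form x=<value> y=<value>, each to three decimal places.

eq1: (x + 36.185)² + (y − 27.845)² = 27.5956975375²
eq2: (x + 41.906)² + (y + 25.844)² = 65.3294382754²
eq3: (x + 38.116)² + (y + 30.250)² = 67.4233645929²
eq2−eq1, eq2−eq3 (x²,y² cancel):
  11.442·x + 107.378·y = 3167.086061
  7.580·x − 8.812·y = -334.107804
det = 11.442·-8.812 − 107.378·7.580 = -914.752144
x = (3167.086061·-8.812 − 107.378·-334.107804) / -914.752144 = -8.709972
y = (11.442·-334.107804 − 3167.086061·7.580) / -914.752144 = 30.422857

x=-8.710 y=30.423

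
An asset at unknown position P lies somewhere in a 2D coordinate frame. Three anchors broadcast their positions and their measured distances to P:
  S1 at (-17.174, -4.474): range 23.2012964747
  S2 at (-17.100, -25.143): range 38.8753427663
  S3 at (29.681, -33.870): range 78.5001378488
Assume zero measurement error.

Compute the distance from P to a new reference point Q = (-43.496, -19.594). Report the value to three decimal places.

eq1: (x + 17.174)² + (y + 4.474)² = 23.2012964747²
eq2: (x + 17.100)² + (y + 25.143)² = 38.8753427663²
eq3: (x − 29.681)² + (y + 33.870)² = 78.5001378488²
eq3−eq1, eq3−eq2 (x²,y² cancel):
  -93.710·x + 58.792·y = 3910.795775
  -93.562·x + 17.454·y = 3547.421155
det = -93.710·17.454 − 58.792·-93.562 = 3865.082764
x = (3910.795775·17.454 − 58.792·3547.421155) / 3865.082764 = -36.299599
y = (-93.710·3547.421155 − 3910.795775·-93.562) / 3865.082764 = 8.660368
|P − Q| = √((-36.299599 − -43.496)² + (8.660368 − -19.594)²) = 29.156431

29.156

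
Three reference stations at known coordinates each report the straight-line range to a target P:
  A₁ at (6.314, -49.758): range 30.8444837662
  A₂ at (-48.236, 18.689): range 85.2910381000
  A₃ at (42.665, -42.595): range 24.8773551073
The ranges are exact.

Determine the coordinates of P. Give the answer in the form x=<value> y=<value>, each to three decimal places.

eq1: (x − 6.314)² + (y + 49.758)² = 30.8444837662²
eq2: (x + 48.236)² + (y − 18.689)² = 85.2910381000²
eq3: (x − 42.665)² + (y + 42.595)² = 24.8773551073²
eq1−eq2, eq1−eq3 (x²,y² cancel):
  -109.100·x + 136.894·y = -6162.913744
  72.702·x + 14.326·y = 1451.410472
det = -109.100·14.326 − 136.894·72.702 = -11515.434188
x = (-6162.913744·14.326 − 136.894·1451.410472) / -11515.434188 = 24.921274
y = (-109.100·1451.410472 − -6162.913744·72.702) / -11515.434188 = -25.158172

x=24.921 y=-25.158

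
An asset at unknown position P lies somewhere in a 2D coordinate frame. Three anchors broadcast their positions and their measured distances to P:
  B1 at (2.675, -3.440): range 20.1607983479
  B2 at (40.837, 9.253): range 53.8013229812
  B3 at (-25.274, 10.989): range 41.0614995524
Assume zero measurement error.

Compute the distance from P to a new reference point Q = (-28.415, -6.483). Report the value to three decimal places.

30.958

eq1: (x − 2.675)² + (y + 3.440)² = 20.1607983479²
eq2: (x − 40.837)² + (y − 9.253)² = 53.8013229812²
eq3: (x + 25.274)² + (y − 10.989)² = 41.0614995524²
eq1−eq3, eq1−eq2 (x²,y² cancel):
  -55.898·x + 28.858·y = -539.044983
  76.324·x + 25.386·y = -753.835212
det = -55.898·25.386 − 28.858·76.324 = -3621.584620
x = (-539.044983·25.386 − 28.858·-753.835212) / -3621.584620 = -2.228301
y = (-55.898·-753.835212 − -539.044983·76.324) / -3621.584620 = -22.995445
|P − Q| = √((-2.228301 − -28.415)² + (-22.995445 − -6.483)²) = 30.958101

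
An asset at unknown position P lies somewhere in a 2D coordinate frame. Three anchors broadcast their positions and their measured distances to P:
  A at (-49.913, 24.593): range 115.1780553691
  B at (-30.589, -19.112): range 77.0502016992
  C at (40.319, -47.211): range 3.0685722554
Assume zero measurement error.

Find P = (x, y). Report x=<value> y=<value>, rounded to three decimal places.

eq1: (x + 49.913)² + (y − 24.593)² = 115.1780553691²
eq2: (x + 30.589)² + (y + 19.112)² = 77.0502016992²
eq3: (x − 40.319)² + (y + 47.211)² = 3.0685722554²
eq3−eq1, eq3−eq2 (x²,y² cancel):
  -180.464·x + 143.608·y = -14014.945367
  -141.816·x + 56.198·y = -8480.862263
det = -180.464·56.198 − 143.608·-141.816 = 10224.196256
x = (-14014.945367·56.198 − 143.608·-8480.862263) / 10224.196256 = 42.087198
y = (-180.464·-8480.862263 − -14014.945367·-141.816) / 10224.196256 = -44.703090

x=42.087 y=-44.703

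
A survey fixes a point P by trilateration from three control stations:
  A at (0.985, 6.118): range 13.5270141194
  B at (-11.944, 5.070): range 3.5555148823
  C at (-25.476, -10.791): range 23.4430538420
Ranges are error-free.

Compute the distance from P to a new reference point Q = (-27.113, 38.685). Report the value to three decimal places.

eq1: (x − 0.985)² + (y − 6.118)² = 13.5270141194²
eq2: (x + 11.944)² + (y − 5.070)² = 3.5555148823²
eq3: (x + 25.476)² + (y + 10.791)² = 23.4430538420²
eq2−eq3, eq2−eq1 (x²,y² cancel):
  -27.064·x − 31.722·y = 60.173134
  25.858·x + 2.096·y = -300.302312
det = -27.064·2.096 − -31.722·25.858 = 763.541332
x = (60.173134·2.096 − -31.722·-300.302312) / 763.541332 = -12.311144
y = (-27.064·-300.302312 − 60.173134·25.858) / 763.541332 = 8.606508
|P − Q| = √((-12.311144 − -27.113)² + (8.606508 − 38.685)²) = 33.523285

33.523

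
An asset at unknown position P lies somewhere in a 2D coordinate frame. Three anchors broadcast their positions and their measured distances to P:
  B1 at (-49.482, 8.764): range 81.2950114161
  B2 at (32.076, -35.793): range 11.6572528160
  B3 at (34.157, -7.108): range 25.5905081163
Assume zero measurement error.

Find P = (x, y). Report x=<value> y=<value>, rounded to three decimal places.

x=22.138 y=-29.700

eq1: (x + 49.482)² + (y − 8.764)² = 81.2950114161²
eq2: (x − 32.076)² + (y + 35.793)² = 11.6572528160²
eq3: (x − 34.157)² + (y + 7.108)² = 25.5905081163²
eq2−eq1, eq2−eq3 (x²,y² cancel):
  -163.116·x + 89.114·y = -6257.719943
  4.162·x + 57.370·y = -1611.766874
det = -163.116·57.370 − 89.114·4.162 = -9728.857388
x = (-6257.719943·57.370 − 89.114·-1611.766874) / -9728.857388 = 22.137687
y = (-163.116·-1611.766874 − -6257.719943·4.162) / -9728.857388 = -29.700260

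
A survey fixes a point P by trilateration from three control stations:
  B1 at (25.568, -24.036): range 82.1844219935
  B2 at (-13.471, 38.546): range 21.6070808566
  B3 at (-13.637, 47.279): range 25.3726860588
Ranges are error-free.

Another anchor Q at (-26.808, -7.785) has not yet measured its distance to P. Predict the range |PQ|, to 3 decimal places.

40.848

eq1: (x − 25.568)² + (y + 24.036)² = 82.1844219935²
eq2: (x + 13.471)² + (y − 38.546)² = 21.6070808566²
eq3: (x + 13.637)² + (y − 47.279)² = 25.3726860588²
eq1−eq2, eq1−eq3 (x²,y² cancel):
  -78.078·x + 125.164·y = 6723.223312
  -78.410·x + 142.630·y = 7300.325711
det = -78.078·142.630 − 125.164·-78.410 = -1322.155900
x = (6723.223312·142.630 − 125.164·7300.325711) / -1322.155900 = -34.183090
y = (-78.078·7300.325711 − 6723.223312·-78.410) / -1322.155900 = 32.391710
|P − Q| = √((-34.183090 − -26.808)² + (32.391710 − -7.785)²) = 40.848011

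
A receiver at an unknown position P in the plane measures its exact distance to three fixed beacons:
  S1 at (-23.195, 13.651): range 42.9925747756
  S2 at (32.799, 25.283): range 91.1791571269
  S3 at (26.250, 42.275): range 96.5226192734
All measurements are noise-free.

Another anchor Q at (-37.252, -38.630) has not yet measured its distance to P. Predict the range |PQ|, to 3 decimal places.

eq1: (x + 23.195)² + (y − 13.651)² = 42.9925747756²
eq2: (x − 32.799)² + (y − 25.283)² = 91.1791571269²
eq3: (x − 26.250)² + (y − 42.275)² = 96.5226192734²
eq1−eq3, eq1−eq2 (x²,y² cancel):
  98.890·x + 57.248·y = -5716.374247
  111.988·x + 23.264·y = -5474.630545
det = 98.890·23.264 − 57.248·111.988 = -4110.512064
x = (-5716.374247·23.264 − 57.248·-5474.630545) / -4110.512064 = -43.893782
y = (98.890·-5474.630545 − -5716.374247·111.988) / -4110.512064 = -24.030851
|P − Q| = √((-43.893782 − -37.252)² + (-24.030851 − -38.630)²) = 16.038965

16.039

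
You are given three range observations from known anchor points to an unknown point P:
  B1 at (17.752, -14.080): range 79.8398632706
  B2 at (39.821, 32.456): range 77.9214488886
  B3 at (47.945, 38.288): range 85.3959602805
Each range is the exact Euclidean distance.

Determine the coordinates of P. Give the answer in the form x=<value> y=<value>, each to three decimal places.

x=-37.275 y=43.768

eq1: (x − 17.752)² + (y + 14.080)² = 79.8398632706²
eq2: (x − 39.821)² + (y − 32.456)² = 77.9214488886²
eq3: (x − 47.945)² + (y − 38.288)² = 85.3959602805²
eq3−eq1, eq3−eq2 (x²,y² cancel):
  -60.386·x − 104.736·y = -2333.247800
  -16.248·x − 11.664·y = 95.127843
det = -60.386·-11.664 − -104.736·-16.248 = -997.408224
x = (-2333.247800·-11.664 − -104.736·95.127843) / -997.408224 = -37.274920
y = (-60.386·95.127843 − -2333.247800·-16.248) / -997.408224 = 43.768438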